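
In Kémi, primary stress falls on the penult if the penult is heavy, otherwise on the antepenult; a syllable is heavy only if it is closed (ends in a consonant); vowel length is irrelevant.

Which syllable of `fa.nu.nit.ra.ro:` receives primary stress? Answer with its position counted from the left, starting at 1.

3

Weights: 3 nit H, 4 ra L, 5 ro: L.
The penult (syllable 4, ra) is light, so stress falls on the antepenult (syllable 3, nit).
Primary stress: syllable 3 → fa.nu.ˈnit.ra.ro:.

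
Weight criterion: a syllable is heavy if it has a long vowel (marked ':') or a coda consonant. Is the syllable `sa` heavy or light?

light

`sa`: short vowel, open (no coda). Short vowel, open → light.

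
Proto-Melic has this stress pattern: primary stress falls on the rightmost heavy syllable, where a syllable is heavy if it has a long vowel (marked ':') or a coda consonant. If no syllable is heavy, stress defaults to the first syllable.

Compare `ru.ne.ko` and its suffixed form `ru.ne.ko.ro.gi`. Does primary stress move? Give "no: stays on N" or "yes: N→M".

Base `ru.ne.ko` (3 syllables):
  Weights: 1 ru L, 2 ne L, 3 ko L.
  No heavy syllable in the domain; default to the first syllable = syllable 1.
  → primary stress on syllable 1.
Suffixed `ru.ne.ko.ro.gi` (5 syllables):
  Weights: 1 ru L, 2 ne L, 3 ko L, 4 ro L, 5 gi L.
  No heavy syllable in the domain; default to the first syllable = syllable 1.
  → primary stress on syllable 1.

no: stays on 1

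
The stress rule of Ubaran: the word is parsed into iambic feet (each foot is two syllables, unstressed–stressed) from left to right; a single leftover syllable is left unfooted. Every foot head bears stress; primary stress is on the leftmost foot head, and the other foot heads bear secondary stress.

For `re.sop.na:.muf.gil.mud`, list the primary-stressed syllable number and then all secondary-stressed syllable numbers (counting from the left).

Parse left to right into iambic (σˈσ) feet: (re.ˈsop) (na:.ˈmuf) (gil.ˈmud).
Foot heads (stressed positions): 2, 4, 6.
End Rule Leftmost: primary stress on the leftmost head = syllable 2.
Secondary stress on 4, 6: re.ˈsop.na:.ˌmuf.gil.ˌmud.

primary 2, secondary 4, 6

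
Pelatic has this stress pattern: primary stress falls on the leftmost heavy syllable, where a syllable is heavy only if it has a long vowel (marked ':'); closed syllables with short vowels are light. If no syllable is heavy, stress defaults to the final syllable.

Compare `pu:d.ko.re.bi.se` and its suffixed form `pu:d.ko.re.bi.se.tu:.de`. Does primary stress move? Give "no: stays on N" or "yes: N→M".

no: stays on 1

Base `pu:d.ko.re.bi.se` (5 syllables):
  Weights: 1 pu:d H, 2 ko L, 3 re L, 4 bi L, 5 se L.
  Heavy syllables in the domain: 1. The leftmost is syllable 1 (pu:d).
  → primary stress on syllable 1.
Suffixed `pu:d.ko.re.bi.se.tu:.de` (7 syllables):
  Weights: 1 pu:d H, 2 ko L, 3 re L, 4 bi L, 5 se L, 6 tu: H, 7 de L.
  Heavy syllables in the domain: 1, 6. The leftmost is syllable 1 (pu:d).
  → primary stress on syllable 1.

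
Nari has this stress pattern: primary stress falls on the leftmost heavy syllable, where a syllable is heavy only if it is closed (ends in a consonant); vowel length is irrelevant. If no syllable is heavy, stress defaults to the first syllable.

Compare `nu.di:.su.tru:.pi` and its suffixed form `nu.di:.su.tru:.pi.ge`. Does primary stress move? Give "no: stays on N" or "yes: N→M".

no: stays on 1

Base `nu.di:.su.tru:.pi` (5 syllables):
  Weights: 1 nu L, 2 di: L, 3 su L, 4 tru: L, 5 pi L.
  No heavy syllable in the domain; default to the first syllable = syllable 1.
  → primary stress on syllable 1.
Suffixed `nu.di:.su.tru:.pi.ge` (6 syllables):
  Weights: 1 nu L, 2 di: L, 3 su L, 4 tru: L, 5 pi L, 6 ge L.
  No heavy syllable in the domain; default to the first syllable = syllable 1.
  → primary stress on syllable 1.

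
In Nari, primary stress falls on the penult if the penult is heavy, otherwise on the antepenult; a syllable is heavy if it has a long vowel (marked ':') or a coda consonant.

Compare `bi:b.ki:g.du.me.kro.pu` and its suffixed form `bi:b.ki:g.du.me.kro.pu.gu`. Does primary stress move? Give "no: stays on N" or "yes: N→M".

Base `bi:b.ki:g.du.me.kro.pu` (6 syllables):
  Weights: 4 me L, 5 kro L, 6 pu L.
  The penult (syllable 5, kro) is light, so stress falls on the antepenult (syllable 4, me).
  → primary stress on syllable 4.
Suffixed `bi:b.ki:g.du.me.kro.pu.gu` (7 syllables):
  Weights: 5 kro L, 6 pu L, 7 gu L.
  The penult (syllable 6, pu) is light, so stress falls on the antepenult (syllable 5, kro).
  → primary stress on syllable 5.

yes: 4→5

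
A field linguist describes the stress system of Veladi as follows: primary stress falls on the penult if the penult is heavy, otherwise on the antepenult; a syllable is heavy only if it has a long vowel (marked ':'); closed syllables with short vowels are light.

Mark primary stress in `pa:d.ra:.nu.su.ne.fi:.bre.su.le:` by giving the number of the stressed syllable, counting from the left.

Weights: 7 bre L, 8 su L, 9 le: H.
The penult (syllable 8, su) is light, so stress falls on the antepenult (syllable 7, bre).
Primary stress: syllable 7 → pa:d.ra:.nu.su.ne.fi:.ˈbre.su.le:.

7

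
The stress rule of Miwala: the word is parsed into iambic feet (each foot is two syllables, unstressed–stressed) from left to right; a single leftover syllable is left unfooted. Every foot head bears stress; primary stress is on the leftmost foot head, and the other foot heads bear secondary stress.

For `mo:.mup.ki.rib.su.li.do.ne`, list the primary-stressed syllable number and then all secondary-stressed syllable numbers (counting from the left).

Parse left to right into iambic (σˈσ) feet: (mo:.ˈmup) (ki.ˈrib) (su.ˈli) (do.ˈne).
Foot heads (stressed positions): 2, 4, 6, 8.
End Rule Leftmost: primary stress on the leftmost head = syllable 2.
Secondary stress on 4, 6, 8: mo:.ˈmup.ki.ˌrib.su.ˌli.do.ˌne.

primary 2, secondary 4, 6, 8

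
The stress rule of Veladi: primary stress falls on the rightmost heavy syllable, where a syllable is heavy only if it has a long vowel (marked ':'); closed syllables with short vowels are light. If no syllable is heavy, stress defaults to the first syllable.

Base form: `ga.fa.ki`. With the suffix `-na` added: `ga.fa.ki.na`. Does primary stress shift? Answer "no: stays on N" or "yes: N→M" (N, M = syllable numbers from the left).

no: stays on 1

Base `ga.fa.ki` (3 syllables):
  Weights: 1 ga L, 2 fa L, 3 ki L.
  No heavy syllable in the domain; default to the first syllable = syllable 1.
  → primary stress on syllable 1.
Suffixed `ga.fa.ki.na` (4 syllables):
  Weights: 1 ga L, 2 fa L, 3 ki L, 4 na L.
  No heavy syllable in the domain; default to the first syllable = syllable 1.
  → primary stress on syllable 1.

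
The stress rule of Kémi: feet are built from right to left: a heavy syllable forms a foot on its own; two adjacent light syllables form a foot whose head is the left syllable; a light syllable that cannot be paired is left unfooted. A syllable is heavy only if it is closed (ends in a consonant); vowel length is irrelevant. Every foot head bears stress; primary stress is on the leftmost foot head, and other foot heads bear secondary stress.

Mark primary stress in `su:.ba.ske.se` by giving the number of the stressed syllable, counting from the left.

Weights: 1 su: L, 2 ba L, 3 ske L, 4 se L.
Parse right to left (heavy = foot alone; LL = one foot; stranded L unfooted): (ˈsu:.ba) (ˈske.se).
Foot heads: 1, 3.
Primary stress on the leftmost head = syllable 1.
Primary stress: syllable 1 → ˈsu:.ba.ske.se.

1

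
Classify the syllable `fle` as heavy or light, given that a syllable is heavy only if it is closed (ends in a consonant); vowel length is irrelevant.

`fle`: short vowel, open (no coda). Open (no coda) → light.

light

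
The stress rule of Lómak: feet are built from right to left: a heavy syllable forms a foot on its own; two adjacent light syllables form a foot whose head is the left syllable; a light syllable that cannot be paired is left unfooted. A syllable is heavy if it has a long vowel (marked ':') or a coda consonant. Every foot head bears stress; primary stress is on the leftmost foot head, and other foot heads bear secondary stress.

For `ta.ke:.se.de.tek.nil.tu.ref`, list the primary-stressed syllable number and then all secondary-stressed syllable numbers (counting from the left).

primary 2, secondary 3, 5, 6, 8

Weights: 1 ta L, 2 ke: H, 3 se L, 4 de L, 5 tek H, 6 nil H, 7 tu L, 8 ref H.
Parse right to left (heavy = foot alone; LL = one foot; stranded L unfooted): ta (ˈke:) (ˈse.de) (ˈtek) (ˈnil) tu (ˈref).
Foot heads: 2, 3, 5, 6, 8.
Primary stress on the leftmost head = syllable 2.
Secondary stress on 3, 5, 6, 8: ta.ˈke:.ˌse.de.ˌtek.ˌnil.tu.ˌref.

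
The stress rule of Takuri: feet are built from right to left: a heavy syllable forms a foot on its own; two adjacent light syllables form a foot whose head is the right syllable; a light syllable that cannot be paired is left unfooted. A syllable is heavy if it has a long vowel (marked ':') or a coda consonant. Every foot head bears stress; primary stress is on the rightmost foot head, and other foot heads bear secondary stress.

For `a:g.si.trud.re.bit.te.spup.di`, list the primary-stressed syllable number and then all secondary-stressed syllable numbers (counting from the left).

Weights: 1 a:g H, 2 si L, 3 trud H, 4 re L, 5 bit H, 6 te L, 7 spup H, 8 di L.
Parse right to left (heavy = foot alone; LL = one foot; stranded L unfooted): (ˈa:g) si (ˈtrud) re (ˈbit) te (ˈspup) di.
Foot heads: 1, 3, 5, 7.
Primary stress on the rightmost head = syllable 7.
Secondary stress on 1, 3, 5: ˌa:g.si.ˌtrud.re.ˌbit.te.ˈspup.di.

primary 7, secondary 1, 3, 5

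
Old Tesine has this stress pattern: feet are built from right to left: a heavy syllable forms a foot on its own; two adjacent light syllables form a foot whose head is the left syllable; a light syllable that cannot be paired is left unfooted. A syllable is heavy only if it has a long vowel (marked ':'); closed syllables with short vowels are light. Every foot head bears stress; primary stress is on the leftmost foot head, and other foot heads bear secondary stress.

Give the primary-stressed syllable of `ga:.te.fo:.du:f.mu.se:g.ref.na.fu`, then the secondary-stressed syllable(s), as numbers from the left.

primary 1, secondary 3, 4, 6, 8

Weights: 1 ga: H, 2 te L, 3 fo: H, 4 du:f H, 5 mu L, 6 se:g H, 7 ref L, 8 na L, 9 fu L.
Parse right to left (heavy = foot alone; LL = one foot; stranded L unfooted): (ˈga:) te (ˈfo:) (ˈdu:f) mu (ˈse:g) ref (ˈna.fu).
Foot heads: 1, 3, 4, 6, 8.
Primary stress on the leftmost head = syllable 1.
Secondary stress on 3, 4, 6, 8: ˈga:.te.ˌfo:.ˌdu:f.mu.ˌse:g.ref.ˌna.fu.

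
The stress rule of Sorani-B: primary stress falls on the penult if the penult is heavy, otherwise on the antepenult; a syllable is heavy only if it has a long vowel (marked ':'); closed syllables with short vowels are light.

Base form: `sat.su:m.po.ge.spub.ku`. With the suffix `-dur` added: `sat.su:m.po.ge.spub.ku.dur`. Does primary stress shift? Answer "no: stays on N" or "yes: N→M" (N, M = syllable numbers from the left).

yes: 4→5

Base `sat.su:m.po.ge.spub.ku` (6 syllables):
  Weights: 4 ge L, 5 spub L, 6 ku L.
  The penult (syllable 5, spub) is light, so stress falls on the antepenult (syllable 4, ge).
  → primary stress on syllable 4.
Suffixed `sat.su:m.po.ge.spub.ku.dur` (7 syllables):
  Weights: 5 spub L, 6 ku L, 7 dur L.
  The penult (syllable 6, ku) is light, so stress falls on the antepenult (syllable 5, spub).
  → primary stress on syllable 5.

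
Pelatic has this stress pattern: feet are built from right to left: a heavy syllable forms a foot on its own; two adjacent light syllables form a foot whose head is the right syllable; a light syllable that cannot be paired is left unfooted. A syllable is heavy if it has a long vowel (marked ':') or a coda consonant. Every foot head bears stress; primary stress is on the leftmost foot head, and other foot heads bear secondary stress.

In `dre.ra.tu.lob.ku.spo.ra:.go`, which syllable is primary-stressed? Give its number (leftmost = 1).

3

Weights: 1 dre L, 2 ra L, 3 tu L, 4 lob H, 5 ku L, 6 spo L, 7 ra: H, 8 go L.
Parse right to left (heavy = foot alone; LL = one foot; stranded L unfooted): dre (ra.ˈtu) (ˈlob) (ku.ˈspo) (ˈra:) go.
Foot heads: 3, 4, 6, 7.
Primary stress on the leftmost head = syllable 3.
Primary stress: syllable 3 → dre.ra.ˈtu.lob.ku.spo.ra:.go.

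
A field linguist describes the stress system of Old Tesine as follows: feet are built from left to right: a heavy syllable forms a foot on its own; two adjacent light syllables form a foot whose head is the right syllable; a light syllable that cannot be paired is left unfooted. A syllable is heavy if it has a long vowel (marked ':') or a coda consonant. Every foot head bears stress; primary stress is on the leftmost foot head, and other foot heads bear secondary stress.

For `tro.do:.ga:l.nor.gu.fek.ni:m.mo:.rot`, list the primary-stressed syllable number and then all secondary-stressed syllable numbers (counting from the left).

Weights: 1 tro L, 2 do: H, 3 ga:l H, 4 nor H, 5 gu L, 6 fek H, 7 ni:m H, 8 mo: H, 9 rot H.
Parse left to right (heavy = foot alone; LL = one foot; stranded L unfooted): tro (ˈdo:) (ˈga:l) (ˈnor) gu (ˈfek) (ˈni:m) (ˈmo:) (ˈrot).
Foot heads: 2, 3, 4, 6, 7, 8, 9.
Primary stress on the leftmost head = syllable 2.
Secondary stress on 3, 4, 6, 7, 8, 9: tro.ˈdo:.ˌga:l.ˌnor.gu.ˌfek.ˌni:m.ˌmo:.ˌrot.

primary 2, secondary 3, 4, 6, 7, 8, 9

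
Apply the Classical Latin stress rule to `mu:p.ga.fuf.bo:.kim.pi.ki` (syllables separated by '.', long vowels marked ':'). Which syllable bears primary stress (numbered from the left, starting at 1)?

Classical Latin: stress the penult if heavy (long vowel or closed), else the antepenult.
Weights: 5 kim H, 6 pi L, 7 ki L.
The penult (syllable 6, pi) is light, so stress falls on the antepenult (syllable 5, kim).
Stress on syllable 5: mu:p.ga.fuf.bo:.ˈkim.pi.ki.

5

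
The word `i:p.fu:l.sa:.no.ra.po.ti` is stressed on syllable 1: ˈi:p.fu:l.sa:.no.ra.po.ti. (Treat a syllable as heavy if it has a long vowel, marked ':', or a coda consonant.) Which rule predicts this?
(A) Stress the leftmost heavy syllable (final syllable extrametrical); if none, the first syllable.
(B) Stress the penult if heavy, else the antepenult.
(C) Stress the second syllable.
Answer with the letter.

A

Rule A → syllable 1 ✓.
Rule B → syllable 5 (observed: 1).
Rule C → syllable 2 (observed: 1).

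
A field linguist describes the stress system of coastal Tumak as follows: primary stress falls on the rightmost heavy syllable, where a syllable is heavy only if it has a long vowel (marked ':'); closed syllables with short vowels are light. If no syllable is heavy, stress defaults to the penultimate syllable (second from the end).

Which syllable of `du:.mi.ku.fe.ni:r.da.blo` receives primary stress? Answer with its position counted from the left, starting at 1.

Weights: 1 du: H, 2 mi L, 3 ku L, 4 fe L, 5 ni:r H, 6 da L, 7 blo L.
Heavy syllables in the domain: 1, 5. The rightmost is syllable 5 (ni:r).
Primary stress: syllable 5 → du:.mi.ku.fe.ˈni:r.da.blo.

5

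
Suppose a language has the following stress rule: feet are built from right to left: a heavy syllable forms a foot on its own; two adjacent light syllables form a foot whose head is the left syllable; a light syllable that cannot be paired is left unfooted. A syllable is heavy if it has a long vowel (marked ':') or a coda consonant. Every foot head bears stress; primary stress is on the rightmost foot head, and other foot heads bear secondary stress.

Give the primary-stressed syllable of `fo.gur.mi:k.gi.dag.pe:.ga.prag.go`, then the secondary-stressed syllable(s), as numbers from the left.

Weights: 1 fo L, 2 gur H, 3 mi:k H, 4 gi L, 5 dag H, 6 pe: H, 7 ga L, 8 prag H, 9 go L.
Parse right to left (heavy = foot alone; LL = one foot; stranded L unfooted): fo (ˈgur) (ˈmi:k) gi (ˈdag) (ˈpe:) ga (ˈprag) go.
Foot heads: 2, 3, 5, 6, 8.
Primary stress on the rightmost head = syllable 8.
Secondary stress on 2, 3, 5, 6: fo.ˌgur.ˌmi:k.gi.ˌdag.ˌpe:.ga.ˈprag.go.

primary 8, secondary 2, 3, 5, 6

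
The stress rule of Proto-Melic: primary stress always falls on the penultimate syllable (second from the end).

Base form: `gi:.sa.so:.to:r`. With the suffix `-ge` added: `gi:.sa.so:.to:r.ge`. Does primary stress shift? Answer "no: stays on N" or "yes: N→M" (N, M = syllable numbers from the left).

yes: 3→4

Base `gi:.sa.so:.to:r` (4 syllables):
  The word has 4 syllables; the penultimate syllable (second from the end) is syllable 3 (so:).
  → primary stress on syllable 3.
Suffixed `gi:.sa.so:.to:r.ge` (5 syllables):
  The word has 5 syllables; the penultimate syllable (second from the end) is syllable 4 (to:r).
  → primary stress on syllable 4.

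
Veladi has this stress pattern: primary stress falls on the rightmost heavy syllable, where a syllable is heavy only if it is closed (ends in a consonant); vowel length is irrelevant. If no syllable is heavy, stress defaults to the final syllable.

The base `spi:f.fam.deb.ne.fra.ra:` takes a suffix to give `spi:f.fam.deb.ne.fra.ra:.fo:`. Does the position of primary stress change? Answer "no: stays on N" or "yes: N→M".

no: stays on 3

Base `spi:f.fam.deb.ne.fra.ra:` (6 syllables):
  Weights: 1 spi:f H, 2 fam H, 3 deb H, 4 ne L, 5 fra L, 6 ra: L.
  Heavy syllables in the domain: 1, 2, 3. The rightmost is syllable 3 (deb).
  → primary stress on syllable 3.
Suffixed `spi:f.fam.deb.ne.fra.ra:.fo:` (7 syllables):
  Weights: 1 spi:f H, 2 fam H, 3 deb H, 4 ne L, 5 fra L, 6 ra: L, 7 fo: L.
  Heavy syllables in the domain: 1, 2, 3. The rightmost is syllable 3 (deb).
  → primary stress on syllable 3.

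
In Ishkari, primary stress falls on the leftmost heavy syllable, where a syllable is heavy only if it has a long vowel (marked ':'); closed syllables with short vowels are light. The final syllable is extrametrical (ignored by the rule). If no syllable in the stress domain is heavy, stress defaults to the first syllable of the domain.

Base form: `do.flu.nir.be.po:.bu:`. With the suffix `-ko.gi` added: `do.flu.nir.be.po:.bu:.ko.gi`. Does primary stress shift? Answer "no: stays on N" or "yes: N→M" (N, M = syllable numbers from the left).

Base `do.flu.nir.be.po:.bu:` (6 syllables):
  The final syllable (6, bu:) is extrametrical; the stress domain is syllables 1–5.
  Weights: 1 do L, 2 flu L, 3 nir L, 4 be L, 5 po: H.
  Heavy syllables in the domain: 5. The leftmost is syllable 5 (po:).
  → primary stress on syllable 5.
Suffixed `do.flu.nir.be.po:.bu:.ko.gi` (8 syllables):
  The final syllable (8, gi) is extrametrical; the stress domain is syllables 1–7.
  Weights: 1 do L, 2 flu L, 3 nir L, 4 be L, 5 po: H, 6 bu: H, 7 ko L.
  Heavy syllables in the domain: 5, 6. The leftmost is syllable 5 (po:).
  → primary stress on syllable 5.

no: stays on 5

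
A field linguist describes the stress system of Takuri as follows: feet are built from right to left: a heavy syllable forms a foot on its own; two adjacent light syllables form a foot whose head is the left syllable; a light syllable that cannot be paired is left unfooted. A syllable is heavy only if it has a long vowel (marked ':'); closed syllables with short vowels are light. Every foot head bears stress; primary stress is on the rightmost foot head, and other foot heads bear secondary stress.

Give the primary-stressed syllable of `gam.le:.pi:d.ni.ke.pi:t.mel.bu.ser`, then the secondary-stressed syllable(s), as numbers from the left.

Weights: 1 gam L, 2 le: H, 3 pi:d H, 4 ni L, 5 ke L, 6 pi:t H, 7 mel L, 8 bu L, 9 ser L.
Parse right to left (heavy = foot alone; LL = one foot; stranded L unfooted): gam (ˈle:) (ˈpi:d) (ˈni.ke) (ˈpi:t) mel (ˈbu.ser).
Foot heads: 2, 3, 4, 6, 8.
Primary stress on the rightmost head = syllable 8.
Secondary stress on 2, 3, 4, 6: gam.ˌle:.ˌpi:d.ˌni.ke.ˌpi:t.mel.ˈbu.ser.

primary 8, secondary 2, 3, 4, 6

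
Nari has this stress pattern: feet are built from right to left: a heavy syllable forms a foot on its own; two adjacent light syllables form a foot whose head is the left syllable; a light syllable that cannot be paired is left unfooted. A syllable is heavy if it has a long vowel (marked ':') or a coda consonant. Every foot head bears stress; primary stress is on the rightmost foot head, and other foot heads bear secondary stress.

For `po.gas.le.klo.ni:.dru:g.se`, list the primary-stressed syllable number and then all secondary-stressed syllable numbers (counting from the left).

Weights: 1 po L, 2 gas H, 3 le L, 4 klo L, 5 ni: H, 6 dru:g H, 7 se L.
Parse right to left (heavy = foot alone; LL = one foot; stranded L unfooted): po (ˈgas) (ˈle.klo) (ˈni:) (ˈdru:g) se.
Foot heads: 2, 3, 5, 6.
Primary stress on the rightmost head = syllable 6.
Secondary stress on 2, 3, 5: po.ˌgas.ˌle.klo.ˌni:.ˈdru:g.se.

primary 6, secondary 2, 3, 5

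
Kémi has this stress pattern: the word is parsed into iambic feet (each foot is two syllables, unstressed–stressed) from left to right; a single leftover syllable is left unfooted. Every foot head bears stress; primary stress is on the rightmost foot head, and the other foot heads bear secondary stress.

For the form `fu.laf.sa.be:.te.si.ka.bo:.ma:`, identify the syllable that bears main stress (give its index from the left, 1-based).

Parse left to right into iambic (σˈσ) feet: (fu.ˈlaf) (sa.ˈbe:) (te.ˈsi) (ka.ˈbo:) ma:. Syllable 9 is left unfooted.
Foot heads (stressed positions): 2, 4, 6, 8.
End Rule Rightmost: primary stress on the rightmost head = syllable 8.
Primary stress: syllable 8 → fu.laf.sa.be:.te.si.ka.ˈbo:.ma:.

8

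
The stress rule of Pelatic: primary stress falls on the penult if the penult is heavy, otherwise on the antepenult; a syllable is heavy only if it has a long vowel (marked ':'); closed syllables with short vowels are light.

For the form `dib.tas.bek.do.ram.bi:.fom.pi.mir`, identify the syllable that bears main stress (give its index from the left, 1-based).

7

Weights: 7 fom L, 8 pi L, 9 mir L.
The penult (syllable 8, pi) is light, so stress falls on the antepenult (syllable 7, fom).
Primary stress: syllable 7 → dib.tas.bek.do.ram.bi:.ˈfom.pi.mir.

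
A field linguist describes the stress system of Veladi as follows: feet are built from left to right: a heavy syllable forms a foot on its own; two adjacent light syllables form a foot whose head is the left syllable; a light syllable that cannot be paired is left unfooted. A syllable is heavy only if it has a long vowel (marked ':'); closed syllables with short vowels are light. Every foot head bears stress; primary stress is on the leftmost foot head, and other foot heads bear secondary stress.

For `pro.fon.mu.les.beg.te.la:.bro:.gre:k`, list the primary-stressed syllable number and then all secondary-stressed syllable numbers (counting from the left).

Weights: 1 pro L, 2 fon L, 3 mu L, 4 les L, 5 beg L, 6 te L, 7 la: H, 8 bro: H, 9 gre:k H.
Parse left to right (heavy = foot alone; LL = one foot; stranded L unfooted): (ˈpro.fon) (ˈmu.les) (ˈbeg.te) (ˈla:) (ˈbro:) (ˈgre:k).
Foot heads: 1, 3, 5, 7, 8, 9.
Primary stress on the leftmost head = syllable 1.
Secondary stress on 3, 5, 7, 8, 9: ˈpro.fon.ˌmu.les.ˌbeg.te.ˌla:.ˌbro:.ˌgre:k.

primary 1, secondary 3, 5, 7, 8, 9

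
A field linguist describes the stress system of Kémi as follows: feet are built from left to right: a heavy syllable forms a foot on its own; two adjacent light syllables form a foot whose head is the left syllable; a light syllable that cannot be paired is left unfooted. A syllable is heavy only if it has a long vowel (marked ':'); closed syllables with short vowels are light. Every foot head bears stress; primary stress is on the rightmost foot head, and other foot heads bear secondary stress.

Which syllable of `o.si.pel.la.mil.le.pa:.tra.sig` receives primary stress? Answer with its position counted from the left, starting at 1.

8

Weights: 1 o L, 2 si L, 3 pel L, 4 la L, 5 mil L, 6 le L, 7 pa: H, 8 tra L, 9 sig L.
Parse left to right (heavy = foot alone; LL = one foot; stranded L unfooted): (ˈo.si) (ˈpel.la) (ˈmil.le) (ˈpa:) (ˈtra.sig).
Foot heads: 1, 3, 5, 7, 8.
Primary stress on the rightmost head = syllable 8.
Primary stress: syllable 8 → o.si.pel.la.mil.le.pa:.ˈtra.sig.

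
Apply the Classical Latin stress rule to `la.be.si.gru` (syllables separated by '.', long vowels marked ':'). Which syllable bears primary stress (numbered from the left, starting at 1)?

2

Classical Latin: stress the penult if heavy (long vowel or closed), else the antepenult.
Weights: 2 be L, 3 si L, 4 gru L.
The penult (syllable 3, si) is light, so stress falls on the antepenult (syllable 2, be).
Stress on syllable 2: la.ˈbe.si.gru.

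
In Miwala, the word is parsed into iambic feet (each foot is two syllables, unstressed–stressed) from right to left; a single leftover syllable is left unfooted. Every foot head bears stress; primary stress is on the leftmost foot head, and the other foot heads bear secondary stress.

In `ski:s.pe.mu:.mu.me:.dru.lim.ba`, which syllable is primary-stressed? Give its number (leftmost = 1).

2

Parse right to left into iambic (σˈσ) feet: (ski:s.ˈpe) (mu:.ˈmu) (me:.ˈdru) (lim.ˈba).
Foot heads (stressed positions): 2, 4, 6, 8.
End Rule Leftmost: primary stress on the leftmost head = syllable 2.
Primary stress: syllable 2 → ski:s.ˈpe.mu:.mu.me:.dru.lim.ba.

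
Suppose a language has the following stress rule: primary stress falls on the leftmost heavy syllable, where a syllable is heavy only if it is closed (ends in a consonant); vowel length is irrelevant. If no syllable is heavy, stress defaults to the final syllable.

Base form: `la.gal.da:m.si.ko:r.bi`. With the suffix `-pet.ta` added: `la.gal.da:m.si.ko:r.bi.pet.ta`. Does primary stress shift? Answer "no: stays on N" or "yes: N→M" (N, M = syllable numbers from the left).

no: stays on 2

Base `la.gal.da:m.si.ko:r.bi` (6 syllables):
  Weights: 1 la L, 2 gal H, 3 da:m H, 4 si L, 5 ko:r H, 6 bi L.
  Heavy syllables in the domain: 2, 3, 5. The leftmost is syllable 2 (gal).
  → primary stress on syllable 2.
Suffixed `la.gal.da:m.si.ko:r.bi.pet.ta` (8 syllables):
  Weights: 1 la L, 2 gal H, 3 da:m H, 4 si L, 5 ko:r H, 6 bi L, 7 pet H, 8 ta L.
  Heavy syllables in the domain: 2, 3, 5, 7. The leftmost is syllable 2 (gal).
  → primary stress on syllable 2.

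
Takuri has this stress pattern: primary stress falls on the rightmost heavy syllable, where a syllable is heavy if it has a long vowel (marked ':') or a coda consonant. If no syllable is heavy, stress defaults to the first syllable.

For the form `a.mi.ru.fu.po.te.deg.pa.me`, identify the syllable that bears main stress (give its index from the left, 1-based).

7

Weights: 1 a L, 2 mi L, 3 ru L, 4 fu L, 5 po L, 6 te L, 7 deg H, 8 pa L, 9 me L.
Heavy syllables in the domain: 7. The rightmost is syllable 7 (deg).
Primary stress: syllable 7 → a.mi.ru.fu.po.te.ˈdeg.pa.me.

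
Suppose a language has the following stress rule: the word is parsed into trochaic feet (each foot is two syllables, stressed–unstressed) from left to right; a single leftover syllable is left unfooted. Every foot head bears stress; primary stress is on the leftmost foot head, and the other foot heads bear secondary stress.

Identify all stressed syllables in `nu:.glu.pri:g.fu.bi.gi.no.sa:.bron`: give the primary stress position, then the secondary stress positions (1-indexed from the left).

Parse left to right into trochaic (ˈσσ) feet: (ˈnu:.glu) (ˈpri:g.fu) (ˈbi.gi) (ˈno.sa:) bron. Syllable 9 is left unfooted.
Foot heads (stressed positions): 1, 3, 5, 7.
End Rule Leftmost: primary stress on the leftmost head = syllable 1.
Secondary stress on 3, 5, 7: ˈnu:.glu.ˌpri:g.fu.ˌbi.gi.ˌno.sa:.bron.

primary 1, secondary 3, 5, 7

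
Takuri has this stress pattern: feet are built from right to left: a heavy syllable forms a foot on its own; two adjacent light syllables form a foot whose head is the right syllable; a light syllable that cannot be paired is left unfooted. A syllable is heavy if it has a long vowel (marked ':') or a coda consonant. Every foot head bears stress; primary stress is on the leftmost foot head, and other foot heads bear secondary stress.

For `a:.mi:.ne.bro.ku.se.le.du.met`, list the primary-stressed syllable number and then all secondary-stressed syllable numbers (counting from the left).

primary 1, secondary 2, 4, 6, 8, 9

Weights: 1 a: H, 2 mi: H, 3 ne L, 4 bro L, 5 ku L, 6 se L, 7 le L, 8 du L, 9 met H.
Parse right to left (heavy = foot alone; LL = one foot; stranded L unfooted): (ˈa:) (ˈmi:) (ne.ˈbro) (ku.ˈse) (le.ˈdu) (ˈmet).
Foot heads: 1, 2, 4, 6, 8, 9.
Primary stress on the leftmost head = syllable 1.
Secondary stress on 2, 4, 6, 8, 9: ˈa:.ˌmi:.ne.ˌbro.ku.ˌse.le.ˌdu.ˌmet.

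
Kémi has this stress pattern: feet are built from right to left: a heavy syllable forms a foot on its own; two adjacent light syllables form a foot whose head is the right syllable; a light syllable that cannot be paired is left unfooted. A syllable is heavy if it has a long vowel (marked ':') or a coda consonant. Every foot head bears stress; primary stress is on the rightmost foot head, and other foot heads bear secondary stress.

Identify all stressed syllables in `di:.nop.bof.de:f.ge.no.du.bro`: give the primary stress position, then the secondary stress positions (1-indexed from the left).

Weights: 1 di: H, 2 nop H, 3 bof H, 4 de:f H, 5 ge L, 6 no L, 7 du L, 8 bro L.
Parse right to left (heavy = foot alone; LL = one foot; stranded L unfooted): (ˈdi:) (ˈnop) (ˈbof) (ˈde:f) (ge.ˈno) (du.ˈbro).
Foot heads: 1, 2, 3, 4, 6, 8.
Primary stress on the rightmost head = syllable 8.
Secondary stress on 1, 2, 3, 4, 6: ˌdi:.ˌnop.ˌbof.ˌde:f.ge.ˌno.du.ˈbro.

primary 8, secondary 1, 2, 3, 4, 6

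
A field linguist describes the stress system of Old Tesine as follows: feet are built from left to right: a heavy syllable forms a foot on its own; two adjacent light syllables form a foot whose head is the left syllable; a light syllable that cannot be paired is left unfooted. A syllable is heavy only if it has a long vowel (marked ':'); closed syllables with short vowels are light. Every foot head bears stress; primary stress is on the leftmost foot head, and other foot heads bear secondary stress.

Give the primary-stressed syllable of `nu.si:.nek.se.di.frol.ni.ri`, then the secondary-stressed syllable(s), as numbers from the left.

primary 2, secondary 3, 5, 7

Weights: 1 nu L, 2 si: H, 3 nek L, 4 se L, 5 di L, 6 frol L, 7 ni L, 8 ri L.
Parse left to right (heavy = foot alone; LL = one foot; stranded L unfooted): nu (ˈsi:) (ˈnek.se) (ˈdi.frol) (ˈni.ri).
Foot heads: 2, 3, 5, 7.
Primary stress on the leftmost head = syllable 2.
Secondary stress on 3, 5, 7: nu.ˈsi:.ˌnek.se.ˌdi.frol.ˌni.ri.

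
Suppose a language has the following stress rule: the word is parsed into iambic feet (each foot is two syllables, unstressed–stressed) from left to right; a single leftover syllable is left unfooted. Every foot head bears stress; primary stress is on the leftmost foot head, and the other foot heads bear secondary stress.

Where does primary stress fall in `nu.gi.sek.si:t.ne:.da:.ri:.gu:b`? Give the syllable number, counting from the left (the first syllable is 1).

Parse left to right into iambic (σˈσ) feet: (nu.ˈgi) (sek.ˈsi:t) (ne:.ˈda:) (ri:.ˈgu:b).
Foot heads (stressed positions): 2, 4, 6, 8.
End Rule Leftmost: primary stress on the leftmost head = syllable 2.
Primary stress: syllable 2 → nu.ˈgi.sek.si:t.ne:.da:.ri:.gu:b.

2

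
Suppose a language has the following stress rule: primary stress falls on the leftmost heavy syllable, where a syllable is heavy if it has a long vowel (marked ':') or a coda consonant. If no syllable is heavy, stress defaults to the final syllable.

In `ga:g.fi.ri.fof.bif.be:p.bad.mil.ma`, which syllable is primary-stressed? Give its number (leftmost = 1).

Weights: 1 ga:g H, 2 fi L, 3 ri L, 4 fof H, 5 bif H, 6 be:p H, 7 bad H, 8 mil H, 9 ma L.
Heavy syllables in the domain: 1, 4, 5, 6, 7, 8. The leftmost is syllable 1 (ga:g).
Primary stress: syllable 1 → ˈga:g.fi.ri.fof.bif.be:p.bad.mil.ma.

1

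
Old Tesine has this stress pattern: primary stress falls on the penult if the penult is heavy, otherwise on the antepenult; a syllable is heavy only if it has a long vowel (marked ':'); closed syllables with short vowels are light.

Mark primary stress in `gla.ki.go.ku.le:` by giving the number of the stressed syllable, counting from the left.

3

Weights: 3 go L, 4 ku L, 5 le: H.
The penult (syllable 4, ku) is light, so stress falls on the antepenult (syllable 3, go).
Primary stress: syllable 3 → gla.ki.ˈgo.ku.le:.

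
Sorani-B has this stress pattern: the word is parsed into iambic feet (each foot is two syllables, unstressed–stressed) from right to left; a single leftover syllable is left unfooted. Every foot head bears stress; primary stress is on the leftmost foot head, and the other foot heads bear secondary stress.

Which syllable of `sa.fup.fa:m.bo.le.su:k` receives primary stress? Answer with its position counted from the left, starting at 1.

Parse right to left into iambic (σˈσ) feet: (sa.ˈfup) (fa:m.ˈbo) (le.ˈsu:k).
Foot heads (stressed positions): 2, 4, 6.
End Rule Leftmost: primary stress on the leftmost head = syllable 2.
Primary stress: syllable 2 → sa.ˈfup.fa:m.bo.le.su:k.

2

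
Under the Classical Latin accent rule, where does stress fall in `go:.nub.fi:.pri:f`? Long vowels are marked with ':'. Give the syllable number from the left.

3

Classical Latin: stress the penult if heavy (long vowel or closed), else the antepenult.
Weights: 2 nub H, 3 fi: H, 4 pri:f H.
The penult (syllable 3, fi:) is heavy, so it takes stress.
Stress on syllable 3: go:.nub.ˈfi:.pri:f.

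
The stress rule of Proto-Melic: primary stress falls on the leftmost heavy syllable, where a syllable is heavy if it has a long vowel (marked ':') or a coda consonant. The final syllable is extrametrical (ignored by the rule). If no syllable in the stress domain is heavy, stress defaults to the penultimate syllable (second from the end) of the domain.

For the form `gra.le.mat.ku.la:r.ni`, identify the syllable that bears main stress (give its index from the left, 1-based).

3

The final syllable (6, ni) is extrametrical; the stress domain is syllables 1–5.
Weights: 1 gra L, 2 le L, 3 mat H, 4 ku L, 5 la:r H.
Heavy syllables in the domain: 3, 5. The leftmost is syllable 3 (mat).
Primary stress: syllable 3 → gra.le.ˈmat.ku.la:r.ni.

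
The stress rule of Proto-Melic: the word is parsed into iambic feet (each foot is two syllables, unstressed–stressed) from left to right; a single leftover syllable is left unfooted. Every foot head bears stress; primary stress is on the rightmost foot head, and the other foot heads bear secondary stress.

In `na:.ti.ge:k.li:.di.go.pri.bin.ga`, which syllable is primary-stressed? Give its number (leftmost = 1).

Parse left to right into iambic (σˈσ) feet: (na:.ˈti) (ge:k.ˈli:) (di.ˈgo) (pri.ˈbin) ga. Syllable 9 is left unfooted.
Foot heads (stressed positions): 2, 4, 6, 8.
End Rule Rightmost: primary stress on the rightmost head = syllable 8.
Primary stress: syllable 8 → na:.ti.ge:k.li:.di.go.pri.ˈbin.ga.

8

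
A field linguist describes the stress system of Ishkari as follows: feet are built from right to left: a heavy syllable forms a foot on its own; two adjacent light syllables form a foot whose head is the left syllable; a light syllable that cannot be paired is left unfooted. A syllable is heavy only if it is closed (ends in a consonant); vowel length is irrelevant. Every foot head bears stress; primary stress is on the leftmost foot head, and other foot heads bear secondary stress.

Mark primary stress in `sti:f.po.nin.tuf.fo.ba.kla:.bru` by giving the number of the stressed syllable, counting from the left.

Weights: 1 sti:f H, 2 po L, 3 nin H, 4 tuf H, 5 fo L, 6 ba L, 7 kla: L, 8 bru L.
Parse right to left (heavy = foot alone; LL = one foot; stranded L unfooted): (ˈsti:f) po (ˈnin) (ˈtuf) (ˈfo.ba) (ˈkla:.bru).
Foot heads: 1, 3, 4, 5, 7.
Primary stress on the leftmost head = syllable 1.
Primary stress: syllable 1 → ˈsti:f.po.nin.tuf.fo.ba.kla:.bru.

1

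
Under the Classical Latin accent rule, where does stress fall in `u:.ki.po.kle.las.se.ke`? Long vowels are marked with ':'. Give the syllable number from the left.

Classical Latin: stress the penult if heavy (long vowel or closed), else the antepenult.
Weights: 5 las H, 6 se L, 7 ke L.
The penult (syllable 6, se) is light, so stress falls on the antepenult (syllable 5, las).
Stress on syllable 5: u:.ki.po.kle.ˈlas.se.ke.

5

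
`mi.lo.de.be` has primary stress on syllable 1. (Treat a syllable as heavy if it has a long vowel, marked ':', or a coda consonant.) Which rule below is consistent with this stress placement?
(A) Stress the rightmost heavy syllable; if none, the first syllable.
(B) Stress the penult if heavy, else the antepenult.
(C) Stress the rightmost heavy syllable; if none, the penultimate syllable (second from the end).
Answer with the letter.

A

Rule A → syllable 1 ✓.
Rule B → syllable 2 (observed: 1).
Rule C → syllable 3 (observed: 1).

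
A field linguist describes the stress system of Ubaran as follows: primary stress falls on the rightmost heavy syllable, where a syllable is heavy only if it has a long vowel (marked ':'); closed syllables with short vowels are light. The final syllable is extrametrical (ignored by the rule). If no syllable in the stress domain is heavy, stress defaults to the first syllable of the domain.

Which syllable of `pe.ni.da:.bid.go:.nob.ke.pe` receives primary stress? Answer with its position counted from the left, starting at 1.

The final syllable (8, pe) is extrametrical; the stress domain is syllables 1–7.
Weights: 1 pe L, 2 ni L, 3 da: H, 4 bid L, 5 go: H, 6 nob L, 7 ke L.
Heavy syllables in the domain: 3, 5. The rightmost is syllable 5 (go:).
Primary stress: syllable 5 → pe.ni.da:.bid.ˈgo:.nob.ke.pe.

5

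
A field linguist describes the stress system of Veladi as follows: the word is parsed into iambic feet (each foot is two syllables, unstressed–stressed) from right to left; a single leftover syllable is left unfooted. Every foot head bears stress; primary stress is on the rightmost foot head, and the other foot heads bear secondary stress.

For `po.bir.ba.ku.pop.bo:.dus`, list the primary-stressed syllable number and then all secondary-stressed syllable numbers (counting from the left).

Parse right to left into iambic (σˈσ) feet: po (bir.ˈba) (ku.ˈpop) (bo:.ˈdus). Syllable 1 is left unfooted.
Foot heads (stressed positions): 3, 5, 7.
End Rule Rightmost: primary stress on the rightmost head = syllable 7.
Secondary stress on 3, 5: po.bir.ˌba.ku.ˌpop.bo:.ˈdus.

primary 7, secondary 3, 5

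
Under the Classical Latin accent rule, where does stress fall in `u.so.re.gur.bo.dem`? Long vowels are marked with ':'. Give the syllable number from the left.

4

Classical Latin: stress the penult if heavy (long vowel or closed), else the antepenult.
Weights: 4 gur H, 5 bo L, 6 dem H.
The penult (syllable 5, bo) is light, so stress falls on the antepenult (syllable 4, gur).
Stress on syllable 4: u.so.re.ˈgur.bo.dem.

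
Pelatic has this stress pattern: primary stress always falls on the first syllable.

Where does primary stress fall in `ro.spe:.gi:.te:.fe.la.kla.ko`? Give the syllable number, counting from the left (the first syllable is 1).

1

The word has 8 syllables; the first syllable is syllable 1 (ro).
Primary stress: syllable 1 → ˈro.spe:.gi:.te:.fe.la.kla.ko.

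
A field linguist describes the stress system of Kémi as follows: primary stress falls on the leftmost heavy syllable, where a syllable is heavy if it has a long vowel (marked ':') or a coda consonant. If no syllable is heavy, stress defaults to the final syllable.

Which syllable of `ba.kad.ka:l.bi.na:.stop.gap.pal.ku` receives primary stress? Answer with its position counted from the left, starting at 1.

2

Weights: 1 ba L, 2 kad H, 3 ka:l H, 4 bi L, 5 na: H, 6 stop H, 7 gap H, 8 pal H, 9 ku L.
Heavy syllables in the domain: 2, 3, 5, 6, 7, 8. The leftmost is syllable 2 (kad).
Primary stress: syllable 2 → ba.ˈkad.ka:l.bi.na:.stop.gap.pal.ku.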